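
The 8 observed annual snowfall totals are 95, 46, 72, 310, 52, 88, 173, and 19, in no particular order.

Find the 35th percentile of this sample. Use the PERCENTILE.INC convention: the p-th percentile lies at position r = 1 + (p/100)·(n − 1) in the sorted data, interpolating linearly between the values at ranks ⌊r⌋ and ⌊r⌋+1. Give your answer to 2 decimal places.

61.00

Sorted: 19, 46, 52, 72, 88, 95, 173, 310.
n = 8.
r = 1 + (35/100)·(8 − 1) = 1 + 2.45 = 3.45.
Rank 3 is 52 and rank 4 is 72.
Interpolate: 52 + 0.45·(72 − 52) = 52 + 0.45·20 = 61.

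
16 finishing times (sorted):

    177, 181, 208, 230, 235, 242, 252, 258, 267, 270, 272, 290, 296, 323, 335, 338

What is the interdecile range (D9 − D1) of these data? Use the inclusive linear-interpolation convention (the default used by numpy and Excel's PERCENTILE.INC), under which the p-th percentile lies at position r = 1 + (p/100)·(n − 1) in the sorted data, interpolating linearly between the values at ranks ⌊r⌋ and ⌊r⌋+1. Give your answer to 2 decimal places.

n = 16.
P10: r = 2.5; ranks 2–3 are 181, 208; interpolating gives 194.5.
P90: r = 14.5; ranks 14–15 are 323, 335; interpolating gives 329.
Difference: 329 − 194.5 = 134.5.

134.50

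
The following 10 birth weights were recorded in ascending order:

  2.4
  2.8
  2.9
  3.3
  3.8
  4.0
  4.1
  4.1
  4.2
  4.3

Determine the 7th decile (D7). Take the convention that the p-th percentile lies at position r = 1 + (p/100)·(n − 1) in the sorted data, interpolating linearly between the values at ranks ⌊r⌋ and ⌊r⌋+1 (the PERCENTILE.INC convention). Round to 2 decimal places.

4.10

n = 10.
r = 1 + (70/100)·(10 − 1) = 1 + 6.3 = 7.3.
Rank 7 is 4.1 and rank 8 is 4.1.
Interpolate: 4.1 + 0.3·(4.1 − 4.1) = 4.1 + 0.3·0 = 4.1.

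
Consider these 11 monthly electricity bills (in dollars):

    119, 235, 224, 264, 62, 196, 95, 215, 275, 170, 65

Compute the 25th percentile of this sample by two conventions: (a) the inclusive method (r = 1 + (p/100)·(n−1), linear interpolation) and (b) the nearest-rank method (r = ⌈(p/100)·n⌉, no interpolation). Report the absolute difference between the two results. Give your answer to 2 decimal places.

Sorted: 62, 65, 95, 119, 170, 196, 215, 224, 235, 264, 275.
n = 11.
(a) r = 3.5; between ranks 3 (95) and 4 (119): 107.
(b) the nearest-rank method: rank 3 → 95.
|107 − 95| = 12.

12.00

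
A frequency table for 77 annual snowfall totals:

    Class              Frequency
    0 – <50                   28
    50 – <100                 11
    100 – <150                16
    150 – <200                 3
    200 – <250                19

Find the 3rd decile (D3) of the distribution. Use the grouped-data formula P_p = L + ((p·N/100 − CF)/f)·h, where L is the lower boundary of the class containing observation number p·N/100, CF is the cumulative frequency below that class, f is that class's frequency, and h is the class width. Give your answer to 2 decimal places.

41.25

N = 77; target position k = 30/100 · 77 = 23.1.
Cumulative frequencies: 28, 39, 55, 58, 77.
Observation 23.1 falls in the class 0 – <50.
L = 0, CF = 0, f = 28, h = 50.
P30 = 0 + ((23.1 − 0)/28)·50 = 0 + 41.25 = 41.25.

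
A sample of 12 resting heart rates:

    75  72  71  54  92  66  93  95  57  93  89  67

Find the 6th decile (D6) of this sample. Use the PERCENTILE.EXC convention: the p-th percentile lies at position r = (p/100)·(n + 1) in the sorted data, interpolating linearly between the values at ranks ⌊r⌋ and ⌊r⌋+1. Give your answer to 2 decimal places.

Sorted: 54, 57, 66, 67, 71, 72, 75, 89, 92, 93, 93, 95.
n = 12.
r = (60/100)·(12 + 1) = 7.8.
Rank 7 is 75 and rank 8 is 89.
Interpolate: 75 + 0.8·(89 − 75) = 75 + 0.8·14 = 86.2.

86.20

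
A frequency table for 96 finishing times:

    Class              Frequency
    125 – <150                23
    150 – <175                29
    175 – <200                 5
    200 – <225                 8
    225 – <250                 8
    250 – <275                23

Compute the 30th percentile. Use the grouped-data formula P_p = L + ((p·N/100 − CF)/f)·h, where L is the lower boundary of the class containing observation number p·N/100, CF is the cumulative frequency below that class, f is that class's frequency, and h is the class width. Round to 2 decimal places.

N = 96; target position k = 30/100 · 96 = 28.8.
Cumulative frequencies: 23, 52, 57, 65, 73, 96.
Observation 28.8 falls in the class 150 – <175.
L = 150, CF = 23, f = 29, h = 25.
P30 = 150 + ((28.8 − 23)/29)·25 = 150 + 5 = 155.

155.00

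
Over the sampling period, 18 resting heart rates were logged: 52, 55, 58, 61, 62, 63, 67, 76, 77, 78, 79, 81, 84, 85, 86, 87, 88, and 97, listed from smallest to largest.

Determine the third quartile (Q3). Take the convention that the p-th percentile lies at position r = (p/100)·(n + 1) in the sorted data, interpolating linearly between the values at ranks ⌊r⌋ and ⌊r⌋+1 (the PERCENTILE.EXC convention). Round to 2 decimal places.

85.25

n = 18.
r = (75/100)·(18 + 1) = 14.25.
Rank 14 is 85 and rank 15 is 86.
Interpolate: 85 + 0.25·(86 − 85) = 85 + 0.25·1 = 85.25.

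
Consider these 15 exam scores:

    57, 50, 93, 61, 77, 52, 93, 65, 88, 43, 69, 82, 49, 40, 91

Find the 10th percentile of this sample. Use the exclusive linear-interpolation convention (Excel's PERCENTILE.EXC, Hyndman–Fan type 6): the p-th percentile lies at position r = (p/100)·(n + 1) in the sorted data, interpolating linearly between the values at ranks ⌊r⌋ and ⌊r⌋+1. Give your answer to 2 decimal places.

41.80

Sorted: 40, 43, 49, 50, 52, 57, 61, 65, 69, 77, 82, 88, 91, 93, 93.
n = 15.
r = (10/100)·(15 + 1) = 1.6.
Rank 1 is 40 and rank 2 is 43.
Interpolate: 40 + 0.6·(43 − 40) = 40 + 0.6·3 = 41.8.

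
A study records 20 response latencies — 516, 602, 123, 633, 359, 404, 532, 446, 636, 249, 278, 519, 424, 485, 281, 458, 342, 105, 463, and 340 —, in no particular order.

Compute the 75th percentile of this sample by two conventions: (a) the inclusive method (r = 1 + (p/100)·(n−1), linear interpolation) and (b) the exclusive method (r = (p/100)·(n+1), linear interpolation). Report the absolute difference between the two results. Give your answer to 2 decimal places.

1.50

Sorted: 105, 123, 249, 278, 281, 340, 342, 359, 404, 424, 446, 458, 463, 485, 516, 519, 532, 602, 633, 636.
n = 20.
(a) r = 15.25; between ranks 15 (516) and 16 (519): 516.75.
(b) r = 15.75; between ranks 15 (516) and 16 (519): 518.25.
|516.75 − 518.25| = 1.5.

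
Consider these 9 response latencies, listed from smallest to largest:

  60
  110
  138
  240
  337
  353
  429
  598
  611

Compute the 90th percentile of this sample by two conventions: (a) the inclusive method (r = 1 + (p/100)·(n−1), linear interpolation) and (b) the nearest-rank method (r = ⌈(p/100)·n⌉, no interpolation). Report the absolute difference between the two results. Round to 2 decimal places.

n = 9.
(a) r = 8.2; between ranks 8 (598) and 9 (611): 600.6.
(b) the nearest-rank method: rank 9 → 611.
|600.6 − 611| = 10.4.

10.40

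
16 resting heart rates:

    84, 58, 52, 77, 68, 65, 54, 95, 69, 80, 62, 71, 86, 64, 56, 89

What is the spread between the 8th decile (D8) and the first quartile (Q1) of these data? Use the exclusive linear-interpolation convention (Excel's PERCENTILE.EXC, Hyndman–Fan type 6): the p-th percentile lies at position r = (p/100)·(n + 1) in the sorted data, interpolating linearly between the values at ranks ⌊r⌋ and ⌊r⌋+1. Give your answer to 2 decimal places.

Sorted: 52, 54, 56, 58, 62, 64, 65, 68, 69, 71, 77, 80, 84, 86, 89, 95.
n = 16.
P25: r = 4.25; ranks 4–5 are 58, 62; interpolating gives 59.
P80: r = 13.6; ranks 13–14 are 84, 86; interpolating gives 85.2.
Difference: 85.2 − 59 = 26.2.

26.20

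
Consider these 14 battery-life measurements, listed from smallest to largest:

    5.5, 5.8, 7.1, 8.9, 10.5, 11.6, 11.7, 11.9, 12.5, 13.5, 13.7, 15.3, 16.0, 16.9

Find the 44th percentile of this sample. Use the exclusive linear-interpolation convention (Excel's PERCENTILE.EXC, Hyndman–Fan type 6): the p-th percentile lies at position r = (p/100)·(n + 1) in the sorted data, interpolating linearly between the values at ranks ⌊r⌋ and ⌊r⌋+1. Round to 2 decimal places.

11.66

n = 14.
r = (44/100)·(14 + 1) = 6.6.
Rank 6 is 11.6 and rank 7 is 11.7.
Interpolate: 11.6 + 0.6·(11.7 − 11.6) = 11.6 + 0.6·0.1 = 11.66.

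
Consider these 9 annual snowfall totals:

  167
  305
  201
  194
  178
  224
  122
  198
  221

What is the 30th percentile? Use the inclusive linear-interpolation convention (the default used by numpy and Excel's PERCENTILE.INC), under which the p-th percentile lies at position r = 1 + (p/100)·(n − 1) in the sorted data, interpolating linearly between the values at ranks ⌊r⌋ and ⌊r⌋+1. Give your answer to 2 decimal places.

Sorted: 122, 167, 178, 194, 198, 201, 221, 224, 305.
n = 9.
r = 1 + (30/100)·(9 − 1) = 1 + 2.4 = 3.4.
Rank 3 is 178 and rank 4 is 194.
Interpolate: 178 + 0.4·(194 − 178) = 178 + 0.4·16 = 184.4.

184.40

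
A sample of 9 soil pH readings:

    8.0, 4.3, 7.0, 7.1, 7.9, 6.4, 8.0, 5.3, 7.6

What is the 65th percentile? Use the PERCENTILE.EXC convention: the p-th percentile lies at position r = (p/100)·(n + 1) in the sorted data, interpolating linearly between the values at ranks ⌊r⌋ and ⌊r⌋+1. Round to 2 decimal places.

7.75

Sorted: 4.3, 5.3, 6.4, 7.0, 7.1, 7.6, 7.9, 8.0, 8.0.
n = 9.
r = (65/100)·(9 + 1) = 6.5.
Rank 6 is 7.6 and rank 7 is 7.9.
Interpolate: 7.6 + 0.5·(7.9 − 7.6) = 7.6 + 0.5·0.3 = 7.75.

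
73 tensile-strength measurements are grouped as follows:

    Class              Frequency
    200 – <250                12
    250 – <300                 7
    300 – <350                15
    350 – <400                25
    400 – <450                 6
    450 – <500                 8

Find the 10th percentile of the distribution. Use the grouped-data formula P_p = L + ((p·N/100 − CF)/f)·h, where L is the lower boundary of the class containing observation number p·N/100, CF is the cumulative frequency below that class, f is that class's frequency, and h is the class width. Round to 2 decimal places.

230.42

N = 73; target position k = 10/100 · 73 = 7.3.
Cumulative frequencies: 12, 19, 34, 59, 65, 73.
Observation 7.3 falls in the class 200 – <250.
L = 200, CF = 0, f = 12, h = 50.
P10 = 200 + ((7.3 − 0)/12)·50 = 200 + 30.4167 = 230.417.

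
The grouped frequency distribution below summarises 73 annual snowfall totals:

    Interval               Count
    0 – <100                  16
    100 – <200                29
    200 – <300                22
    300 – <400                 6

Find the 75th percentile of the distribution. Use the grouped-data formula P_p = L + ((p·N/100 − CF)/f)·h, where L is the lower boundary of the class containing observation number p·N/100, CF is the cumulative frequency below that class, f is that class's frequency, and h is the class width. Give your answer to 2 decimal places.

244.32

N = 73; target position k = 75/100 · 73 = 54.75.
Cumulative frequencies: 16, 45, 67, 73.
Observation 54.75 falls in the class 200 – <300.
L = 200, CF = 45, f = 22, h = 100.
P75 = 200 + ((54.75 − 45)/22)·100 = 200 + 44.3182 = 244.318.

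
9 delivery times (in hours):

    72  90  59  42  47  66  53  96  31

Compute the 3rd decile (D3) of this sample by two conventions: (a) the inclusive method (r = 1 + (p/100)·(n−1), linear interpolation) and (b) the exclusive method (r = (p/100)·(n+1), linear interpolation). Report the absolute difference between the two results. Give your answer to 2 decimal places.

Sorted: 31, 42, 47, 53, 59, 66, 72, 90, 96.
n = 9.
(a) r = 3.4; between ranks 3 (47) and 4 (53): 49.4.
(b) r = 3 → value at rank 3 = 47.
|49.4 − 47| = 2.4.

2.40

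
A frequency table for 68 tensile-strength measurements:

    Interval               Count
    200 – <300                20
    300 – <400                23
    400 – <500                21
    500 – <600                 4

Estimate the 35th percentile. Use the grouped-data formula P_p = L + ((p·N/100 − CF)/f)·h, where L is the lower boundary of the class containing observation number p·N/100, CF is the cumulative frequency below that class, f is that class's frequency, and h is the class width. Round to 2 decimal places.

N = 68; target position k = 35/100 · 68 = 23.8.
Cumulative frequencies: 20, 43, 64, 68.
Observation 23.8 falls in the class 300 – <400.
L = 300, CF = 20, f = 23, h = 100.
P35 = 300 + ((23.8 − 20)/23)·100 = 300 + 16.5217 = 316.522.

316.52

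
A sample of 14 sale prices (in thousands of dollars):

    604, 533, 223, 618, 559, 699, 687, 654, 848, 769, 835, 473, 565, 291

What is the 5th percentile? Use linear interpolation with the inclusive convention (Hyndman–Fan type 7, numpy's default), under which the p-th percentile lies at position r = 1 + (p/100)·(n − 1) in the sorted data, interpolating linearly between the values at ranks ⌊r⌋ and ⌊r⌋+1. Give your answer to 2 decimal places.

267.20

Sorted: 223, 291, 473, 533, 559, 565, 604, 618, 654, 687, 699, 769, 835, 848.
n = 14.
r = 1 + (5/100)·(14 − 1) = 1 + 0.65 = 1.65.
Rank 1 is 223 and rank 2 is 291.
Interpolate: 223 + 0.65·(291 − 223) = 223 + 0.65·68 = 267.2.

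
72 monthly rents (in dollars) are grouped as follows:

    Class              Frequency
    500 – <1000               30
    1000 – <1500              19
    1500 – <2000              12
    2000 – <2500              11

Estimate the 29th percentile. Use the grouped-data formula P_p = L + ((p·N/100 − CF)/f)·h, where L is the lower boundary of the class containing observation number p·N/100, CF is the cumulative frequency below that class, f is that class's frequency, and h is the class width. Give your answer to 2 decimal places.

848.00

N = 72; target position k = 29/100 · 72 = 20.88.
Cumulative frequencies: 30, 49, 61, 72.
Observation 20.88 falls in the class 500 – <1000.
L = 500, CF = 0, f = 30, h = 500.
P29 = 500 + ((20.88 − 0)/30)·500 = 500 + 348 = 848.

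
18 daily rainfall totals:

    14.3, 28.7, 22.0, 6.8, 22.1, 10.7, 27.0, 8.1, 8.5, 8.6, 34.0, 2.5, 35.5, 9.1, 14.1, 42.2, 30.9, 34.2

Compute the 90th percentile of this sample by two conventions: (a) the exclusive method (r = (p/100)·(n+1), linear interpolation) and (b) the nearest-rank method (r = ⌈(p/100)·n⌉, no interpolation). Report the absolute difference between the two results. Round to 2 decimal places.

Sorted: 2.5, 6.8, 8.1, 8.5, 8.6, 9.1, 10.7, 14.1, 14.3, 22.0, 22.1, 27.0, 28.7, 30.9, 34.0, 34.2, 35.5, 42.2.
n = 18.
(a) r = 17.1; between ranks 17 (35.5) and 18 (42.2): 36.17.
(b) the nearest-rank method: rank 17 → 35.5.
|36.17 − 35.5| = 0.67.

0.67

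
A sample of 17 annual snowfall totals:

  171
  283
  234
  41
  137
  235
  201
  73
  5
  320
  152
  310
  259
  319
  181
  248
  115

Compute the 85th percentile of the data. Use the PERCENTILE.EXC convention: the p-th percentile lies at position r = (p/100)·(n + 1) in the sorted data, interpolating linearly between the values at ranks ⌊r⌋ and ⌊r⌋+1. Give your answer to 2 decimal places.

Sorted: 5, 41, 73, 115, 137, 152, 171, 181, 201, 234, 235, 248, 259, 283, 310, 319, 320.
n = 17.
r = (85/100)·(17 + 1) = 15.3.
Rank 15 is 310 and rank 16 is 319.
Interpolate: 310 + 0.3·(319 − 310) = 310 + 0.3·9 = 312.7.

312.70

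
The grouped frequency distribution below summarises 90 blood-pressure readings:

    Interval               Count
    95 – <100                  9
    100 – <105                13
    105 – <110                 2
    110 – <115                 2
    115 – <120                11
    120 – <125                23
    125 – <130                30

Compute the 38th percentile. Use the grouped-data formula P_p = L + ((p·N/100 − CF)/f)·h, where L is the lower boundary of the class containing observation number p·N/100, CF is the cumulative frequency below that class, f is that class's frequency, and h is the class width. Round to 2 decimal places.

118.73

N = 90; target position k = 38/100 · 90 = 34.2.
Cumulative frequencies: 9, 22, 24, 26, 37, 60, 90.
Observation 34.2 falls in the class 115 – <120.
L = 115, CF = 26, f = 11, h = 5.
P38 = 115 + ((34.2 − 26)/11)·5 = 115 + 3.72727 = 118.727.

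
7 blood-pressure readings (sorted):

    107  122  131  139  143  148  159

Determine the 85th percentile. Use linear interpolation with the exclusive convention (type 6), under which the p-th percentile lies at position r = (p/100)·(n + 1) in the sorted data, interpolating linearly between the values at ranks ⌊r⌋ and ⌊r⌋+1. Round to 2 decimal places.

156.80

n = 7.
r = (85/100)·(7 + 1) = 6.8.
Rank 6 is 148 and rank 7 is 159.
Interpolate: 148 + 0.8·(159 − 148) = 148 + 0.8·11 = 156.8.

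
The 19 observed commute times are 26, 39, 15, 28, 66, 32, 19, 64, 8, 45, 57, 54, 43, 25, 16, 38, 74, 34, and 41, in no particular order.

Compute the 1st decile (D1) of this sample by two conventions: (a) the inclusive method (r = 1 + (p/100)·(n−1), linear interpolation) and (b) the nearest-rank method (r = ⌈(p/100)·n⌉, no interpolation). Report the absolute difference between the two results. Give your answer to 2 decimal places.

0.80

Sorted: 8, 15, 16, 19, 25, 26, 28, 32, 34, 38, 39, 41, 43, 45, 54, 57, 64, 66, 74.
n = 19.
(a) r = 2.8; between ranks 2 (15) and 3 (16): 15.8.
(b) the nearest-rank method: rank 2 → 15.
|15.8 − 15| = 0.8.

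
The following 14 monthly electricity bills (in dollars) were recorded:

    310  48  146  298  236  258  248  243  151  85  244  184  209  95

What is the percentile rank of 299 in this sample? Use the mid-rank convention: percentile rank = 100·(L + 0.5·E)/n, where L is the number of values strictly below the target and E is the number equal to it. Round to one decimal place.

92.9

Sorted: 48, 85, 95, 146, 151, 184, 209, 236, 243, 244, 248, 258, 298, 310.
Count below 299: L = 13; count equal: E = 0; n = 14.
Percentile rank = 100·(13 + 0.5·0)/14 = 100·13/14 = 92.86.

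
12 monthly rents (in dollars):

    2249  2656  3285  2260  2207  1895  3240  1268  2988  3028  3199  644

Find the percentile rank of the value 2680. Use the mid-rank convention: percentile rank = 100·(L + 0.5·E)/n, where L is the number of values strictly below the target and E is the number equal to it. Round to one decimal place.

58.3

Sorted: 644, 1268, 1895, 2207, 2249, 2260, 2656, 2988, 3028, 3199, 3240, 3285.
Count below 2680: L = 7; count equal: E = 0; n = 12.
Percentile rank = 100·(7 + 0.5·0)/12 = 100·7/12 = 58.33.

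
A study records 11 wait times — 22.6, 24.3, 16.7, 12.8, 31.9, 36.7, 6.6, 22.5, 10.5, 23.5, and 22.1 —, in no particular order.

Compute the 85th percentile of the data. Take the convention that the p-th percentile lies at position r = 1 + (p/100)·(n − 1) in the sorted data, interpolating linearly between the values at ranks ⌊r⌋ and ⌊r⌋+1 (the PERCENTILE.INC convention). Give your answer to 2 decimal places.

28.10

Sorted: 6.6, 10.5, 12.8, 16.7, 22.1, 22.5, 22.6, 23.5, 24.3, 31.9, 36.7.
n = 11.
r = 1 + (85/100)·(11 − 1) = 1 + 8.5 = 9.5.
Rank 9 is 24.3 and rank 10 is 31.9.
Interpolate: 24.3 + 0.5·(31.9 − 24.3) = 24.3 + 0.5·7.6 = 28.1.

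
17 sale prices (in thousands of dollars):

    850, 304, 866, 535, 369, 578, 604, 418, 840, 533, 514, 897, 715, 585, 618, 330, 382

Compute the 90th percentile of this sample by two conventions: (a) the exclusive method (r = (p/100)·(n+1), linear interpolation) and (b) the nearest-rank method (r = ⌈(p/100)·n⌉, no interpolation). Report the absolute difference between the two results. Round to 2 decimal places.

Sorted: 304, 330, 369, 382, 418, 514, 533, 535, 578, 585, 604, 618, 715, 840, 850, 866, 897.
n = 17.
(a) r = 16.2; between ranks 16 (866) and 17 (897): 872.2.
(b) the nearest-rank method: rank 16 → 866.
|872.2 − 866| = 6.2.

6.20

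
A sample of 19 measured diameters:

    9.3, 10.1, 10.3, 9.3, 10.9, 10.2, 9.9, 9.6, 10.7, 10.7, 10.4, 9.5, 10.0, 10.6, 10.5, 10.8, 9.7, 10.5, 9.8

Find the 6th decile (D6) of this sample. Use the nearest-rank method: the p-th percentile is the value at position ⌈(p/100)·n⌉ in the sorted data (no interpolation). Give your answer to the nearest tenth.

Sorted: 9.3, 9.3, 9.5, 9.6, 9.7, 9.8, 9.9, 10.0, 10.1, 10.2, 10.3, 10.4, 10.5, 10.5, 10.6, 10.7, 10.7, 10.8, 10.9.
n = 19.
Position = ⌈60/100 · 19⌉ = ⌈11.4⌉ = 12.
The value at rank 12 is 10.4.

10.4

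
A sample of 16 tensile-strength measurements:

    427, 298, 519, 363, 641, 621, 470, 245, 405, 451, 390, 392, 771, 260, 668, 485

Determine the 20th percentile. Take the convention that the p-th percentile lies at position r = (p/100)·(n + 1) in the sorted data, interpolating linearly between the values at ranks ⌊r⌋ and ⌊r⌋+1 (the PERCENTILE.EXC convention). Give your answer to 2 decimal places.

Sorted: 245, 260, 298, 363, 390, 392, 405, 427, 451, 470, 485, 519, 621, 641, 668, 771.
n = 16.
r = (20/100)·(16 + 1) = 3.4.
Rank 3 is 298 and rank 4 is 363.
Interpolate: 298 + 0.4·(363 − 298) = 298 + 0.4·65 = 324.

324.00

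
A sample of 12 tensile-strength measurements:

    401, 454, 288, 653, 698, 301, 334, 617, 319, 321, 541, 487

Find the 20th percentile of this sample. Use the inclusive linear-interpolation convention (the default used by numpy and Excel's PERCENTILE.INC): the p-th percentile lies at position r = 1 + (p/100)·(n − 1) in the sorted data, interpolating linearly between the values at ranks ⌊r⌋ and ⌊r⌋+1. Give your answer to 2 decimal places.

Sorted: 288, 301, 319, 321, 334, 401, 454, 487, 541, 617, 653, 698.
n = 12.
r = 1 + (20/100)·(12 − 1) = 1 + 2.2 = 3.2.
Rank 3 is 319 and rank 4 is 321.
Interpolate: 319 + 0.2·(321 − 319) = 319 + 0.2·2 = 319.4.

319.40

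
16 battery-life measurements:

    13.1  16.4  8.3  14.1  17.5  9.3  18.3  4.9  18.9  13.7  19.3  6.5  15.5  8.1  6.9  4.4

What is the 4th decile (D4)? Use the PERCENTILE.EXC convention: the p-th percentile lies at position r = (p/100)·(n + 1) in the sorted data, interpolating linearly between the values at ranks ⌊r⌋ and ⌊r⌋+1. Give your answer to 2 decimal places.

9.10

Sorted: 4.4, 4.9, 6.5, 6.9, 8.1, 8.3, 9.3, 13.1, 13.7, 14.1, 15.5, 16.4, 17.5, 18.3, 18.9, 19.3.
n = 16.
r = (40/100)·(16 + 1) = 6.8.
Rank 6 is 8.3 and rank 7 is 9.3.
Interpolate: 8.3 + 0.8·(9.3 − 8.3) = 8.3 + 0.8·1 = 9.1.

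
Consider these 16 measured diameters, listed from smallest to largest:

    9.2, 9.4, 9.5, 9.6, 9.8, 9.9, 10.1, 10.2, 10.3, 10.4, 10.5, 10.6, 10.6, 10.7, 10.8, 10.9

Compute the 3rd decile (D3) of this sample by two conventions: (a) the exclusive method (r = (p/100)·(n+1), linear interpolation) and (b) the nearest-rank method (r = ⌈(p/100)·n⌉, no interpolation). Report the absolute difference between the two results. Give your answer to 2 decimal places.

n = 16.
(a) r = 5.1; between ranks 5 (9.8) and 6 (9.9): 9.81.
(b) the nearest-rank method: rank 5 → 9.8.
|9.81 − 9.8| = 0.01.

0.01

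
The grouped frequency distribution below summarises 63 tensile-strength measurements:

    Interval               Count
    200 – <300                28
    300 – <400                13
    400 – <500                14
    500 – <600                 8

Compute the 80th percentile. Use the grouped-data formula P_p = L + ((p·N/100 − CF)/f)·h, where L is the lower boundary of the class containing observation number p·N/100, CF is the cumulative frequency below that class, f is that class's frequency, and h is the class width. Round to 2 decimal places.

467.14

N = 63; target position k = 80/100 · 63 = 50.4.
Cumulative frequencies: 28, 41, 55, 63.
Observation 50.4 falls in the class 400 – <500.
L = 400, CF = 41, f = 14, h = 100.
P80 = 400 + ((50.4 − 41)/14)·100 = 400 + 67.1429 = 467.143.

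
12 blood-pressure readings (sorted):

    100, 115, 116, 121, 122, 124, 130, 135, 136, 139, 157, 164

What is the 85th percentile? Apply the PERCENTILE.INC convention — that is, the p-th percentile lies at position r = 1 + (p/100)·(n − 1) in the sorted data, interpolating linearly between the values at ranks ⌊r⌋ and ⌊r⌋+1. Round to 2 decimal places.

n = 12.
r = 1 + (85/100)·(12 − 1) = 1 + 9.35 = 10.35.
Rank 10 is 139 and rank 11 is 157.
Interpolate: 139 + 0.35·(157 − 139) = 139 + 0.35·18 = 145.3.

145.30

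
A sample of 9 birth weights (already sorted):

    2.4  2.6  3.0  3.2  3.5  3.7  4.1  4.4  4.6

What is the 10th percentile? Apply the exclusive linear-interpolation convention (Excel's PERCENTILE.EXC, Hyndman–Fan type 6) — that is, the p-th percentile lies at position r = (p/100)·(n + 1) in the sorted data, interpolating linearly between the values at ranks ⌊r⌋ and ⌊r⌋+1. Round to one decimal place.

2.4

n = 9.
r = (10/100)·(9 + 1) = 1.
r is an integer, so P10 is the value at rank 1: 2.4.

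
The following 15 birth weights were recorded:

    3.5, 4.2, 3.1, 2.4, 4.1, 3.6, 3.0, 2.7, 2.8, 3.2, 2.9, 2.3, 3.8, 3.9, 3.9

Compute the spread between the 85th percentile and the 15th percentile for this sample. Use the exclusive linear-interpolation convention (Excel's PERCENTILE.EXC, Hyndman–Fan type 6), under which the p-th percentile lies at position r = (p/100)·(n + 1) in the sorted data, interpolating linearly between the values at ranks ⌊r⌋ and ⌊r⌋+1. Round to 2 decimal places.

Sorted: 2.3, 2.4, 2.7, 2.8, 2.9, 3.0, 3.1, 3.2, 3.5, 3.6, 3.8, 3.9, 3.9, 4.1, 4.2.
n = 15.
P15: r = 2.4; ranks 2–3 are 2.4, 2.7; interpolating gives 2.52.
P85: r = 13.6; ranks 13–14 are 3.9, 4.1; interpolating gives 4.02.
Difference: 4.02 − 2.52 = 1.5.

1.50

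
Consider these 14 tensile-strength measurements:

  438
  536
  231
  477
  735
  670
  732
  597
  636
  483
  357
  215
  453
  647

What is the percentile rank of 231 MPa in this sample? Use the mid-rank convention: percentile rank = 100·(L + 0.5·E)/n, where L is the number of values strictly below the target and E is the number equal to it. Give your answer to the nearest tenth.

10.7

Sorted: 215, 231, 357, 438, 453, 477, 483, 536, 597, 636, 647, 670, 732, 735.
Count below 231: L = 1; count equal: E = 1; n = 14.
Percentile rank = 100·(1 + 0.5·1)/14 = 100·1.5/14 = 10.71.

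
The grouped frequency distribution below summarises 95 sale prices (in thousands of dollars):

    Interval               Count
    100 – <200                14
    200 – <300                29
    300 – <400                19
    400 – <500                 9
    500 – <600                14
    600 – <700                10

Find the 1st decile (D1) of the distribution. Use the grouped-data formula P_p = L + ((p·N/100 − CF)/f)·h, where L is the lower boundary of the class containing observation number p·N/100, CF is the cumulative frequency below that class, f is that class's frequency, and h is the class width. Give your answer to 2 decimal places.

167.86

N = 95; target position k = 10/100 · 95 = 9.5.
Cumulative frequencies: 14, 43, 62, 71, 85, 95.
Observation 9.5 falls in the class 100 – <200.
L = 100, CF = 0, f = 14, h = 100.
P10 = 100 + ((9.5 − 0)/14)·100 = 100 + 67.8571 = 167.857.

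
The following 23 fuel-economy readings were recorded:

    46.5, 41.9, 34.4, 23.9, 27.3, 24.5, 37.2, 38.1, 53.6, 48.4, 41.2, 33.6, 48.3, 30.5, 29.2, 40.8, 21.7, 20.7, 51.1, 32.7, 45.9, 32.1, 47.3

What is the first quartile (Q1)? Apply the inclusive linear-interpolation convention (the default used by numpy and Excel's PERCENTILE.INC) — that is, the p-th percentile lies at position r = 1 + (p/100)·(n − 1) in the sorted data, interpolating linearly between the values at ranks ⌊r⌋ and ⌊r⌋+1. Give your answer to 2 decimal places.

29.85

Sorted: 20.7, 21.7, 23.9, 24.5, 27.3, 29.2, 30.5, 32.1, 32.7, 33.6, 34.4, 37.2, 38.1, 40.8, 41.2, 41.9, 45.9, 46.5, 47.3, 48.3, 48.4, 51.1, 53.6.
n = 23.
r = 1 + (25/100)·(23 − 1) = 1 + 5.5 = 6.5.
Rank 6 is 29.2 and rank 7 is 30.5.
Interpolate: 29.2 + 0.5·(30.5 − 29.2) = 29.2 + 0.5·1.3 = 29.85.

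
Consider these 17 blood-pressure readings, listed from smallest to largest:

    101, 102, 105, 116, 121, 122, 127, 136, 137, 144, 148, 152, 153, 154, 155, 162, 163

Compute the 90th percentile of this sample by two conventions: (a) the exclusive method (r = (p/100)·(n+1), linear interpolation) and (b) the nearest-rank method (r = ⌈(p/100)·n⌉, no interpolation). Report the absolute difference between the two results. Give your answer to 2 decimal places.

n = 17.
(a) r = 16.2; between ranks 16 (162) and 17 (163): 162.2.
(b) the nearest-rank method: rank 16 → 162.
|162.2 − 162| = 0.2.

0.20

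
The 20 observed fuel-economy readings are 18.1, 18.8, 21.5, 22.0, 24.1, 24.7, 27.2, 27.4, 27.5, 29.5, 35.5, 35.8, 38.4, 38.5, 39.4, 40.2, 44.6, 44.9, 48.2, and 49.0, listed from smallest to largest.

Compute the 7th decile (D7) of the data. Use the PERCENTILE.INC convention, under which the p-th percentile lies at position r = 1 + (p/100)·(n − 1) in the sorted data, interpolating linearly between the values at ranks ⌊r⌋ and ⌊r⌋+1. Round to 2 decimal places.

n = 20.
r = 1 + (70/100)·(20 − 1) = 1 + 13.3 = 14.3.
Rank 14 is 38.5 and rank 15 is 39.4.
Interpolate: 38.5 + 0.3·(39.4 − 38.5) = 38.5 + 0.3·0.9 = 38.77.

38.77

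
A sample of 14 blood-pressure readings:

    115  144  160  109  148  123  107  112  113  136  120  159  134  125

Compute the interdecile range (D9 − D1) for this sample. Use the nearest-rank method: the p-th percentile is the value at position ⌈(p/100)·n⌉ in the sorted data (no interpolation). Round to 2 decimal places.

50.00

Sorted: 107, 109, 112, 113, 115, 120, 123, 125, 134, 136, 144, 148, 159, 160.
n = 14.
P10: rank ⌈10/100·14⌉ = 2 → 109.
P90: rank ⌈90/100·14⌉ = 13 → 159.
Difference: 159 − 109 = 50.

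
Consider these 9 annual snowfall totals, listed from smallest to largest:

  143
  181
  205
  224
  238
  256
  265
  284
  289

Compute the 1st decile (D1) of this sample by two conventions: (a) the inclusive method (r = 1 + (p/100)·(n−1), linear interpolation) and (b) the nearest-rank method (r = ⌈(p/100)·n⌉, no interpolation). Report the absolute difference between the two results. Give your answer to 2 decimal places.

30.40

n = 9.
(a) r = 1.8; between ranks 1 (143) and 2 (181): 173.4.
(b) the nearest-rank method: rank 1 → 143.
|173.4 − 143| = 30.4.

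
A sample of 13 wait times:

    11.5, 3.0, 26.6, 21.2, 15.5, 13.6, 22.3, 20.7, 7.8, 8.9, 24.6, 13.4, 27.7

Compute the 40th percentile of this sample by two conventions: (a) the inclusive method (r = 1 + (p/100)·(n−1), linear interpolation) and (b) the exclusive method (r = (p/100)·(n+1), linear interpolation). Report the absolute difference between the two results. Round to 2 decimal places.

Sorted: 3.0, 7.8, 8.9, 11.5, 13.4, 13.6, 15.5, 20.7, 21.2, 22.3, 24.6, 26.6, 27.7.
n = 13.
(a) r = 5.8; between ranks 5 (13.4) and 6 (13.6): 13.56.
(b) r = 5.6; between ranks 5 (13.4) and 6 (13.6): 13.52.
|13.56 − 13.52| = 0.04.

0.04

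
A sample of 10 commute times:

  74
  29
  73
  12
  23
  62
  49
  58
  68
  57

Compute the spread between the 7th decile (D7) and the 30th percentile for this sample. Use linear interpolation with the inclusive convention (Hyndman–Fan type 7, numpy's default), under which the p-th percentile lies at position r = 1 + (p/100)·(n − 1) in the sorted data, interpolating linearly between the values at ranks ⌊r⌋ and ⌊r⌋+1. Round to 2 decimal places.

20.80

Sorted: 12, 23, 29, 49, 57, 58, 62, 68, 73, 74.
n = 10.
P30: r = 3.7; ranks 3–4 are 29, 49; interpolating gives 43.
P70: r = 7.3; ranks 7–8 are 62, 68; interpolating gives 63.8.
Difference: 63.8 − 43 = 20.8.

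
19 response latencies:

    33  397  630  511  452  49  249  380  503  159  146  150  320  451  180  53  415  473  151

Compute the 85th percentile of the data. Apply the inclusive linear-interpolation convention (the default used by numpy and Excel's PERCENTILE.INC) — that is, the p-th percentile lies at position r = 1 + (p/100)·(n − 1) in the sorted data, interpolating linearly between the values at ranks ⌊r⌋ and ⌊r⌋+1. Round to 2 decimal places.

Sorted: 33, 49, 53, 146, 150, 151, 159, 180, 249, 320, 380, 397, 415, 451, 452, 473, 503, 511, 630.
n = 19.
r = 1 + (85/100)·(19 − 1) = 1 + 15.3 = 16.3.
Rank 16 is 473 and rank 17 is 503.
Interpolate: 473 + 0.3·(503 − 473) = 473 + 0.3·30 = 482.

482.00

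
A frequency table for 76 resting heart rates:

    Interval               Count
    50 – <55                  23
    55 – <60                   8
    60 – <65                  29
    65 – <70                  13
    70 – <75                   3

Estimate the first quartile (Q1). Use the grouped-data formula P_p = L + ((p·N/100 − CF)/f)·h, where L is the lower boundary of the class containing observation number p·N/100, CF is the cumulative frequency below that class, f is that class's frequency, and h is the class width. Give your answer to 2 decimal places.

N = 76; target position k = 25/100 · 76 = 19.
Cumulative frequencies: 23, 31, 60, 73, 76.
Observation 19 falls in the class 50 – <55.
L = 50, CF = 0, f = 23, h = 5.
P25 = 50 + ((19 − 0)/23)·5 = 50 + 4.13043 = 54.1304.

54.13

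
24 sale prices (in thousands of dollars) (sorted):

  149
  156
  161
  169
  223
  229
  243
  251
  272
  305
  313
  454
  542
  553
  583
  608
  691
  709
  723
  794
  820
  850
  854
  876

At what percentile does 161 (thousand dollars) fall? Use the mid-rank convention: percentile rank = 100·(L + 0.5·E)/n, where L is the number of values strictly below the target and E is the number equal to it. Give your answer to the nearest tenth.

Count below 161: L = 2; count equal: E = 1; n = 24.
Percentile rank = 100·(2 + 0.5·1)/24 = 100·2.5/24 = 10.42.

10.4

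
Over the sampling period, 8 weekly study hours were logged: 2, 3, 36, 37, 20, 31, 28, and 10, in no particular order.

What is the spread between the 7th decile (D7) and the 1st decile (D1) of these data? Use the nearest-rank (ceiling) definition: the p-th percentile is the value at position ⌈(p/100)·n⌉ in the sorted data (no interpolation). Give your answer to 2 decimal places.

Sorted: 2, 3, 10, 20, 28, 31, 36, 37.
n = 8.
P10: rank ⌈10/100·8⌉ = 1 → 2.
P70: rank ⌈70/100·8⌉ = 6 → 31.
Difference: 31 − 2 = 29.

29.00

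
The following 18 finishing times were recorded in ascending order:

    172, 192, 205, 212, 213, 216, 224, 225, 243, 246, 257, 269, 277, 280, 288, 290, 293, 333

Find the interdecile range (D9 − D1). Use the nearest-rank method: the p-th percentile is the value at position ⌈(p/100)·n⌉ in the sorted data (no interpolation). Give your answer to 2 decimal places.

n = 18.
P10: rank ⌈10/100·18⌉ = 2 → 192.
P90: rank ⌈90/100·18⌉ = 17 → 293.
Difference: 293 − 192 = 101.

101.00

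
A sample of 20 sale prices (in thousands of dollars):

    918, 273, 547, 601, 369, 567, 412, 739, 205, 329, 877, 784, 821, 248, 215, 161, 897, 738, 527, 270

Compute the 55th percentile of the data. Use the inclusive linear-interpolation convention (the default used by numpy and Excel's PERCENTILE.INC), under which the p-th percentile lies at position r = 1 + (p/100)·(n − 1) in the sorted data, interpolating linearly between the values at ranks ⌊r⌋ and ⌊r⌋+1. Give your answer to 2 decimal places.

556.00

Sorted: 161, 205, 215, 248, 270, 273, 329, 369, 412, 527, 547, 567, 601, 738, 739, 784, 821, 877, 897, 918.
n = 20.
r = 1 + (55/100)·(20 − 1) = 1 + 10.45 = 11.45.
Rank 11 is 547 and rank 12 is 567.
Interpolate: 547 + 0.45·(567 − 547) = 547 + 0.45·20 = 556.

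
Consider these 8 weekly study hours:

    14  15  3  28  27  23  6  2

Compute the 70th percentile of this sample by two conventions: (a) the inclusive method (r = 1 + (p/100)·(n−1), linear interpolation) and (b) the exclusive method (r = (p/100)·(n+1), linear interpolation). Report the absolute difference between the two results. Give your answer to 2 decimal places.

2.00

Sorted: 2, 3, 6, 14, 15, 23, 27, 28.
n = 8.
(a) r = 5.9; between ranks 5 (15) and 6 (23): 22.2.
(b) r = 6.3; between ranks 6 (23) and 7 (27): 24.2.
|22.2 − 24.2| = 2.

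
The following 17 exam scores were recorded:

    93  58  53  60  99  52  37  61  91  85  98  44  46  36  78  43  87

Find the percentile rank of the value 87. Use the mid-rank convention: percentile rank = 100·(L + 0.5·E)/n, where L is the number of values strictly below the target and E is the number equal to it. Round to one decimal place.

Sorted: 36, 37, 43, 44, 46, 52, 53, 58, 60, 61, 78, 85, 87, 91, 93, 98, 99.
Count below 87: L = 12; count equal: E = 1; n = 17.
Percentile rank = 100·(12 + 0.5·1)/17 = 100·12.5/17 = 73.53.

73.5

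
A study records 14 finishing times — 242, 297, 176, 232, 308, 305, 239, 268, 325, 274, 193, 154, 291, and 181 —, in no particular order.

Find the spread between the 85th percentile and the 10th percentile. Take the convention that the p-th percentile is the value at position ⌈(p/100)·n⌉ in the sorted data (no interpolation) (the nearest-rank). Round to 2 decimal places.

129.00

Sorted: 154, 176, 181, 193, 232, 239, 242, 268, 274, 291, 297, 305, 308, 325.
n = 14.
P10: rank ⌈10/100·14⌉ = 2 → 176.
P85: rank ⌈85/100·14⌉ = 12 → 305.
Difference: 305 − 176 = 129.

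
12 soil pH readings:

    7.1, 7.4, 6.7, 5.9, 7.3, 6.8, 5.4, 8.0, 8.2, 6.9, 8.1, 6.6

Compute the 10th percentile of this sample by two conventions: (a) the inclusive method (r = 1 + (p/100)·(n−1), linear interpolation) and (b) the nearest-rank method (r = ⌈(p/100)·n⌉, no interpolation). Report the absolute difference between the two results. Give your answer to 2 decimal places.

0.07

Sorted: 5.4, 5.9, 6.6, 6.7, 6.8, 6.9, 7.1, 7.3, 7.4, 8.0, 8.1, 8.2.
n = 12.
(a) r = 2.1; between ranks 2 (5.9) and 3 (6.6): 5.97.
(b) the nearest-rank method: rank 2 → 5.9.
|5.97 − 5.9| = 0.07.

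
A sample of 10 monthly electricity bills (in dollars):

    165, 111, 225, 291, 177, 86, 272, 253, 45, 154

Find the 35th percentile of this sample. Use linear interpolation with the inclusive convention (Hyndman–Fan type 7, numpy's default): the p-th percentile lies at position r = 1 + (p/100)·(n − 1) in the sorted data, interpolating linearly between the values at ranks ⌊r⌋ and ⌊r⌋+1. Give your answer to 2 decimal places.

155.65

Sorted: 45, 86, 111, 154, 165, 177, 225, 253, 272, 291.
n = 10.
r = 1 + (35/100)·(10 − 1) = 1 + 3.15 = 4.15.
Rank 4 is 154 and rank 5 is 165.
Interpolate: 154 + 0.15·(165 − 154) = 154 + 0.15·11 = 155.65.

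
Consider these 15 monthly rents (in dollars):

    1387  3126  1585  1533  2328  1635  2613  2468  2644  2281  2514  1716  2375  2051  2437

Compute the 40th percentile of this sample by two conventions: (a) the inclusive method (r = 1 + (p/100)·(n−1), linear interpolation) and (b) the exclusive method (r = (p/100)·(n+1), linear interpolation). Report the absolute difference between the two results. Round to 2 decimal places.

46.00

Sorted: 1387, 1533, 1585, 1635, 1716, 2051, 2281, 2328, 2375, 2437, 2468, 2514, 2613, 2644, 3126.
n = 15.
(a) r = 6.6; between ranks 6 (2051) and 7 (2281): 2189.
(b) r = 6.4; between ranks 6 (2051) and 7 (2281): 2143.
|2189 − 2143| = 46.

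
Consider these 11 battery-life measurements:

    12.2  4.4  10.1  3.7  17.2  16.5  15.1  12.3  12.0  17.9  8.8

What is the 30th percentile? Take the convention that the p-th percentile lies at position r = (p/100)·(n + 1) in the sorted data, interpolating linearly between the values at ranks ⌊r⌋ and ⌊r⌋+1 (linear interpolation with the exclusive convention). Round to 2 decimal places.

9.58

Sorted: 3.7, 4.4, 8.8, 10.1, 12.0, 12.2, 12.3, 15.1, 16.5, 17.2, 17.9.
n = 11.
r = (30/100)·(11 + 1) = 3.6.
Rank 3 is 8.8 and rank 4 is 10.1.
Interpolate: 8.8 + 0.6·(10.1 − 8.8) = 8.8 + 0.6·1.3 = 9.58.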